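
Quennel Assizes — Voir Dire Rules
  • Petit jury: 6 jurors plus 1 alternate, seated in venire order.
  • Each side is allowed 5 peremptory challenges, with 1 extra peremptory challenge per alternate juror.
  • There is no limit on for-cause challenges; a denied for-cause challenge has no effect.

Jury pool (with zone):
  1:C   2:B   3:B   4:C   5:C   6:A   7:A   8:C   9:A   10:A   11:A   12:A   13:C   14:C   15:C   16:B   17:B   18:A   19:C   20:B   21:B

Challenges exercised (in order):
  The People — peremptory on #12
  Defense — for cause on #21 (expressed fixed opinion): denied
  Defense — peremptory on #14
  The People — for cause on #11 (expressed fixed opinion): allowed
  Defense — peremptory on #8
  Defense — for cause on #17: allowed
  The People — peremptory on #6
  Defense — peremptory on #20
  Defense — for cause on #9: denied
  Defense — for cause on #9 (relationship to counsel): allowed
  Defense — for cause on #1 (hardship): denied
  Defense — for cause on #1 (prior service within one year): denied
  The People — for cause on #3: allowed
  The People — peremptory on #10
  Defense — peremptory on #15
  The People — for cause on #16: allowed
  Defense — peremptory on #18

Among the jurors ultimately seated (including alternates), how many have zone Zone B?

1

Removed: #3, #6, #8, #9, #10, #11, #12, #14, #15, #16, #17, #18, #20.
Seated (7 incl. alternates): #1, #2, #4, #5, #7, #13, #19.
Of those, in Zone B: #2 → 1.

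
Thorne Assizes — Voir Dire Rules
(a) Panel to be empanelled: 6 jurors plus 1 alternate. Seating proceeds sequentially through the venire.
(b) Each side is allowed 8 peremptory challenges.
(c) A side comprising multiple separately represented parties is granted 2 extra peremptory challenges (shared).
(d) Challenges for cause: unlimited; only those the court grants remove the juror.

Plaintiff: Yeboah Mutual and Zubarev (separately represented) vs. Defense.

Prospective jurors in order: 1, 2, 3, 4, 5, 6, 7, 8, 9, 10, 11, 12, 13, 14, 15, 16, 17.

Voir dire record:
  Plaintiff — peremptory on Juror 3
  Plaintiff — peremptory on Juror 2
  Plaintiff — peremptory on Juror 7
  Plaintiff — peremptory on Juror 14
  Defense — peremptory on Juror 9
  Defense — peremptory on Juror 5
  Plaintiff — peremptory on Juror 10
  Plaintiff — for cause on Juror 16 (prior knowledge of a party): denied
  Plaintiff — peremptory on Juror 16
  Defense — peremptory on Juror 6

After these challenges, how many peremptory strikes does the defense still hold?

Defense allotment: 8.
Defense peremptories used: #9, #5, #6 — 3.
Remaining: 8 − 3 = 5.

5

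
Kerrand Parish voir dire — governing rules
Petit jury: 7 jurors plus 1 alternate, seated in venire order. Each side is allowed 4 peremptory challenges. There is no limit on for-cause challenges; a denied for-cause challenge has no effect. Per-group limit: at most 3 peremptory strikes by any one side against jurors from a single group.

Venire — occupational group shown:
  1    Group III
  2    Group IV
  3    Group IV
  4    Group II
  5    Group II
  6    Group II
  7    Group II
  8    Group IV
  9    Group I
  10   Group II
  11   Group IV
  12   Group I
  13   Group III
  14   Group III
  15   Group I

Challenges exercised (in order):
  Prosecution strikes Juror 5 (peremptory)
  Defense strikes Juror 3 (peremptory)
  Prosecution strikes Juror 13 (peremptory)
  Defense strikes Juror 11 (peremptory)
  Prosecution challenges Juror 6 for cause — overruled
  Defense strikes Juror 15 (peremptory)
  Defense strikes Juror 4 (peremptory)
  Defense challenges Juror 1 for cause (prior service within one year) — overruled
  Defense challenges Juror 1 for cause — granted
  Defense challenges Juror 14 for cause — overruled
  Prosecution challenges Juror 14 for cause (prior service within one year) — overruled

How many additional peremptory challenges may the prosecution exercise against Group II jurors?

Prosecution peremptories so far: #5, #13 — 2 of 4 used, 2 left overall.
Against Group II: #5 — 1 used; per-group cap 3 leaves 2.
Binding limit: min(2, 2) = 2.

2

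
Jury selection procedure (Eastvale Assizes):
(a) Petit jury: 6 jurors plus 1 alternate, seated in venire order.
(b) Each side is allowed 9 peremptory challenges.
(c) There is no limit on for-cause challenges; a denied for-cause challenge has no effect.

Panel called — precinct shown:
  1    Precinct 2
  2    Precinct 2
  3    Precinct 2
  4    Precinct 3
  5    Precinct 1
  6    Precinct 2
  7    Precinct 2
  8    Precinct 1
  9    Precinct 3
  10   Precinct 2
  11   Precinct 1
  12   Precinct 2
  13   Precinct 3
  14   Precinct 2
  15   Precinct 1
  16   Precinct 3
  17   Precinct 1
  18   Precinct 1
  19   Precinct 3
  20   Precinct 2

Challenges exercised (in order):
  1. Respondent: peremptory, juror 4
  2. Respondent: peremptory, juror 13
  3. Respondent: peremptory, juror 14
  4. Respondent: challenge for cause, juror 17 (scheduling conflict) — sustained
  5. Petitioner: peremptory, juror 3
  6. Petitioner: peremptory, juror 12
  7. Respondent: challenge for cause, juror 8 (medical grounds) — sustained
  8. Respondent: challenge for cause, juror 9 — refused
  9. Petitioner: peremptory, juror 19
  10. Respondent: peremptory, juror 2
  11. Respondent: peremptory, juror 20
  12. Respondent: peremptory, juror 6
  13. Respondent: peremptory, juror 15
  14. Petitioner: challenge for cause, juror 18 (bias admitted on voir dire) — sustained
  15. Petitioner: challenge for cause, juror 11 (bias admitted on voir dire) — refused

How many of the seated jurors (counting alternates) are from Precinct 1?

2

Removed: #2, #3, #4, #6, #8, #12, #13, #14, #15, #17, #18, #19, #20.
Seated (7 incl. alternates): #1, #5, #7, #9, #10, #11, #16.
Of those, in Precinct 1: #5, #11 → 2.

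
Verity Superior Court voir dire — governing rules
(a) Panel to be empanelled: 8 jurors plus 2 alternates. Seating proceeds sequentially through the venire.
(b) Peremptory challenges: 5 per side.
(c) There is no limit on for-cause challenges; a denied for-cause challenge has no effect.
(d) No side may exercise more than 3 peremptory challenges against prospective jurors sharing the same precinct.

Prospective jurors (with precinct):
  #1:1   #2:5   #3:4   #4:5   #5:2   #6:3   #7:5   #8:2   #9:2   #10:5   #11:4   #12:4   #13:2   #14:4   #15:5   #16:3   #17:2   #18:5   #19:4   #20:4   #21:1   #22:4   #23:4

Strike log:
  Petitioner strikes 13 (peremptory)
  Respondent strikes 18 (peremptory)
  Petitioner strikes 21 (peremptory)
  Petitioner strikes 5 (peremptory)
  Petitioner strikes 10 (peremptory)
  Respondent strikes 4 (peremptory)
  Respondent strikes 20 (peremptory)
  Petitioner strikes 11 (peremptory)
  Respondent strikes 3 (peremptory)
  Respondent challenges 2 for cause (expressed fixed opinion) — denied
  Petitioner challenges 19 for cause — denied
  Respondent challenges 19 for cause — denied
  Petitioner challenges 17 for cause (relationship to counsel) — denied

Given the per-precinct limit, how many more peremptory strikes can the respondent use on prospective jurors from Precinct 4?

Respondent peremptories so far: #18, #4, #20, #3 — 4 of 5 used, 1 left overall.
Against Precinct 4: #20, #3 — 2 used; per-precinct cap 3 leaves 1.
Binding limit: min(1, 1) = 1.

1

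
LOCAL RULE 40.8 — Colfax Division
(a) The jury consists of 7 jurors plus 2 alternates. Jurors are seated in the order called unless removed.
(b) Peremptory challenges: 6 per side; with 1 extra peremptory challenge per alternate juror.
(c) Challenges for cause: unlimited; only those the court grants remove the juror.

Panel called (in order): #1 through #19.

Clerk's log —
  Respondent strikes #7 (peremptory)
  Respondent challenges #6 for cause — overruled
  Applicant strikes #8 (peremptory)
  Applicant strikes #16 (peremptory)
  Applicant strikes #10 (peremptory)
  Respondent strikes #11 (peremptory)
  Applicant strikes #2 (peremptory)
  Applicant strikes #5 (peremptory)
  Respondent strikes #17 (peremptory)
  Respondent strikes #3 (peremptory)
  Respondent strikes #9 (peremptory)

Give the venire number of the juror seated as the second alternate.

Removed: #2, #3, #5, #7, #8, #9, #10, #11, #16, #17. (#6 stays — for-cause denied.)
Filling seats in venire order through position 9: #1, #4, #6, #12, #13, #14, #15, #18, #19.
So alternate 2 is #19.

19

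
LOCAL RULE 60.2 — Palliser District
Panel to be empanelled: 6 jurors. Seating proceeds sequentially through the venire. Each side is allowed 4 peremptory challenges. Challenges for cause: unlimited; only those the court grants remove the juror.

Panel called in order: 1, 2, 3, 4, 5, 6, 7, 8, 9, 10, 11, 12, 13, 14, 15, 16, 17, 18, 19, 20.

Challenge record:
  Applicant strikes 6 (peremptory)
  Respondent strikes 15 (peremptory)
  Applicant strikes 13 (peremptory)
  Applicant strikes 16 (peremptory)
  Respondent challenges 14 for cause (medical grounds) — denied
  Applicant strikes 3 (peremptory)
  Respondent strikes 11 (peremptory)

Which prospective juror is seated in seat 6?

Removed: #3, #6, #11, #13, #15, #16. (#14 stays — for-cause denied.)
Seating in order: seats 1–6 → #1, #2, #4, #5, #7, #8.
So seat 6 is #8.

8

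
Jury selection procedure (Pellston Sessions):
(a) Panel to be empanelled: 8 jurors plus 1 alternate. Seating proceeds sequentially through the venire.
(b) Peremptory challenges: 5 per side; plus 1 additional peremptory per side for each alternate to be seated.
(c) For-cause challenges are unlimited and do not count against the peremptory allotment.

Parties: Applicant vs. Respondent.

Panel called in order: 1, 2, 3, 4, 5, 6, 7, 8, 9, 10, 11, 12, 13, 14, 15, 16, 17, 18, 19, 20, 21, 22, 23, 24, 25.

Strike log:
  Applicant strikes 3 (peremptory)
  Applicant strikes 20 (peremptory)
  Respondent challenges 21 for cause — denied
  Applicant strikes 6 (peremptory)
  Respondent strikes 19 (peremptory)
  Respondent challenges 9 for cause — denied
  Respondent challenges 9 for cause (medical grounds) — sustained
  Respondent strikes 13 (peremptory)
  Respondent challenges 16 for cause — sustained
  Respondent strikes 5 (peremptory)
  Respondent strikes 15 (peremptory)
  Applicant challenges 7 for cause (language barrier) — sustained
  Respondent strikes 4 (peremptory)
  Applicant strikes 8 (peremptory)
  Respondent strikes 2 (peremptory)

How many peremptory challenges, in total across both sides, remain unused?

Applicant allotment: 5 base + 1 × 1 alternate = 6. Respondent allotment: 5 base + 1 × 1 alternate = 6.
Applicant peremptories used: #3, #20, #6, #8 — 4 (the for-cause on #7 doesn't count).
Respondent peremptories used: #19, #13, #5, #15, #4, #2 — 6 (for-cause on #21, #9, #9, #16 don't count).
Remaining: (6 − 4) + (6 − 6) = 2.

2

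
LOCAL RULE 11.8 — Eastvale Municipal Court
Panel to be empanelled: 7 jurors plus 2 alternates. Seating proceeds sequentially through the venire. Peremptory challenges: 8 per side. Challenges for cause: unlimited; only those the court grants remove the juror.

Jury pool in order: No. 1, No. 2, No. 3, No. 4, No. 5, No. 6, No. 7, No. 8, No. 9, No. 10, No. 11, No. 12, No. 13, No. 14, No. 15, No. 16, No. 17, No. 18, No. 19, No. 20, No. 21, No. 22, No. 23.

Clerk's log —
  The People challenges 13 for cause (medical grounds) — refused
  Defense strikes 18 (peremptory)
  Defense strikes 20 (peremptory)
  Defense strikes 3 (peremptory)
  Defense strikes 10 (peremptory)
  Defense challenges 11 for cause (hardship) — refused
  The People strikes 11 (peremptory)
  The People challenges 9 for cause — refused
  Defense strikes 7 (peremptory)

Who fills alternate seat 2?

13

Removed: #3, #7, #10, #11, #18, #20. (#9, #13 stay — for-cause denied.)
Seating in order: seats 1–7 → #1, #2, #4, #5, #6, #8, #9; alternates → #12, #13.
So alternate 2 is #13.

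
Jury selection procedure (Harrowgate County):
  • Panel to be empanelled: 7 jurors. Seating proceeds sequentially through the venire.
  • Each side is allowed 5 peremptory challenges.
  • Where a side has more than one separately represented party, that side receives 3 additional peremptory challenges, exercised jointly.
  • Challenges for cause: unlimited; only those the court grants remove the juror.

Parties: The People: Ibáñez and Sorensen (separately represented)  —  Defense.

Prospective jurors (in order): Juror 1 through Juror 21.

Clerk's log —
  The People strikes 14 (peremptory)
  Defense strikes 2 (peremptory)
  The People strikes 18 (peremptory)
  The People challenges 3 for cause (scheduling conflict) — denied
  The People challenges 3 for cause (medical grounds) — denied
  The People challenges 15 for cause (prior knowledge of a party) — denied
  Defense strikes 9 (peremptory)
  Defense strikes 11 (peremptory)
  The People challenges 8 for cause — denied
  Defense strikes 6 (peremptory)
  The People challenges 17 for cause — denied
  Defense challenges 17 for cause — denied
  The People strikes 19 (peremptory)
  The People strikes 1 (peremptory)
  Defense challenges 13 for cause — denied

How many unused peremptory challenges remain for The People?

The People allotment: 5 base + 3 multi-party = 8.
The People peremptories used: #14, #18, #19, #1 — 4 (for-cause on #3, #3, #15, #8, #17 don't count).
Remaining: 8 − 4 = 4.

4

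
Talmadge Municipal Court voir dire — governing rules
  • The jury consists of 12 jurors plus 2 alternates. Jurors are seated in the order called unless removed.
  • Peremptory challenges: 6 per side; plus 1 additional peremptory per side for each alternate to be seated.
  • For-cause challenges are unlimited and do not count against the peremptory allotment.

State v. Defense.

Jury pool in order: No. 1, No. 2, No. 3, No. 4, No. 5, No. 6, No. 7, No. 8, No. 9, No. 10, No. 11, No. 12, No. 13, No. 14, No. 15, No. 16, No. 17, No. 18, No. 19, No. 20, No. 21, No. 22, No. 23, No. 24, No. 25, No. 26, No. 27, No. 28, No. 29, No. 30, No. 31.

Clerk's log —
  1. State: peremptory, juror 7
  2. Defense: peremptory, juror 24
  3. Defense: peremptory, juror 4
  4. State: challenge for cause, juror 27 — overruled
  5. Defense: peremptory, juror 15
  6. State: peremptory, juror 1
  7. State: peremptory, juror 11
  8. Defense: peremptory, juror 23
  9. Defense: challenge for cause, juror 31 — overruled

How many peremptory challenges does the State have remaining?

State allotment: 6 base + 1 × 2 alternates = 8.
State peremptories used: #7, #1, #11 — 3 (the for-cause on #27 doesn't count).
Remaining: 8 − 3 = 5.

5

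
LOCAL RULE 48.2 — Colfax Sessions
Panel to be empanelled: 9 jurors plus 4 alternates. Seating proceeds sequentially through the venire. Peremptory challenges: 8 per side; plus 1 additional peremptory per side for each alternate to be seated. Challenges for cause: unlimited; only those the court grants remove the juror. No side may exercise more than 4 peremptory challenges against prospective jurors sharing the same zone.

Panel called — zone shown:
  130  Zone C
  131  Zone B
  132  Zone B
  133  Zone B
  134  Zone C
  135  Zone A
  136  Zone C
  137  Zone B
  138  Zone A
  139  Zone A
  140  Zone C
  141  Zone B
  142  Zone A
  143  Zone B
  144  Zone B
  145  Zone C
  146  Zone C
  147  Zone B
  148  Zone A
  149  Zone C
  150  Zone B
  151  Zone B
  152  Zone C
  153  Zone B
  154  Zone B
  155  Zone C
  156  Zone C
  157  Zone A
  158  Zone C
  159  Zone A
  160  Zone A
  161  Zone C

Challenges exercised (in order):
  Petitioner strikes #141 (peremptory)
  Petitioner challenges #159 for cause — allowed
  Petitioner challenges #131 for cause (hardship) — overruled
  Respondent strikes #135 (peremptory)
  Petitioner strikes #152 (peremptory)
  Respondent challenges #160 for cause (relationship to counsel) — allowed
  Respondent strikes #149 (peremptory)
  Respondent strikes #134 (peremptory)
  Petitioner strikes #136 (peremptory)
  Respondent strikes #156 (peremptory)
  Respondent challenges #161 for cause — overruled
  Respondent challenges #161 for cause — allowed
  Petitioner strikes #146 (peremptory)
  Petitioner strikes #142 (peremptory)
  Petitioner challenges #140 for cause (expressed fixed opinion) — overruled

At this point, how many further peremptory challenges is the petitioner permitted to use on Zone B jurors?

Petitioner peremptories so far: #141, #152, #136, #146, #142 — 5 of 12 used, 7 left overall.
Against Zone B: #141 — 1 used; per-zone cap 4 leaves 3.
Binding limit: min(7, 3) = 3.

3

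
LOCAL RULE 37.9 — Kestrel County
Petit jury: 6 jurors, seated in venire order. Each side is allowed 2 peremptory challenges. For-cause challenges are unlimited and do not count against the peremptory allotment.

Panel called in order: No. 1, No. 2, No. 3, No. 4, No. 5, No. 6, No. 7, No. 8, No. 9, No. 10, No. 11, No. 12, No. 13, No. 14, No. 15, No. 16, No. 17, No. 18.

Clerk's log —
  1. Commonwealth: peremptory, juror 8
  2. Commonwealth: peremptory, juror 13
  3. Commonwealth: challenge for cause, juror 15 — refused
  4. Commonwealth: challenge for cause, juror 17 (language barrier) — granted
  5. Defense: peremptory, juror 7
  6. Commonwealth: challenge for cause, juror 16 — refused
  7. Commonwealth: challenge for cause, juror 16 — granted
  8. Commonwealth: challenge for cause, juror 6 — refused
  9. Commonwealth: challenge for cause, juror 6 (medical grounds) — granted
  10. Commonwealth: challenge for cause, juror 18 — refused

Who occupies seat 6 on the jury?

Removed: #6, #7, #8, #13, #16, #17. (#15, #18 stay — for-cause denied.)
Seating in order: seats 1–6 → #1, #2, #3, #4, #5, #9.
So seat 6 is #9.

9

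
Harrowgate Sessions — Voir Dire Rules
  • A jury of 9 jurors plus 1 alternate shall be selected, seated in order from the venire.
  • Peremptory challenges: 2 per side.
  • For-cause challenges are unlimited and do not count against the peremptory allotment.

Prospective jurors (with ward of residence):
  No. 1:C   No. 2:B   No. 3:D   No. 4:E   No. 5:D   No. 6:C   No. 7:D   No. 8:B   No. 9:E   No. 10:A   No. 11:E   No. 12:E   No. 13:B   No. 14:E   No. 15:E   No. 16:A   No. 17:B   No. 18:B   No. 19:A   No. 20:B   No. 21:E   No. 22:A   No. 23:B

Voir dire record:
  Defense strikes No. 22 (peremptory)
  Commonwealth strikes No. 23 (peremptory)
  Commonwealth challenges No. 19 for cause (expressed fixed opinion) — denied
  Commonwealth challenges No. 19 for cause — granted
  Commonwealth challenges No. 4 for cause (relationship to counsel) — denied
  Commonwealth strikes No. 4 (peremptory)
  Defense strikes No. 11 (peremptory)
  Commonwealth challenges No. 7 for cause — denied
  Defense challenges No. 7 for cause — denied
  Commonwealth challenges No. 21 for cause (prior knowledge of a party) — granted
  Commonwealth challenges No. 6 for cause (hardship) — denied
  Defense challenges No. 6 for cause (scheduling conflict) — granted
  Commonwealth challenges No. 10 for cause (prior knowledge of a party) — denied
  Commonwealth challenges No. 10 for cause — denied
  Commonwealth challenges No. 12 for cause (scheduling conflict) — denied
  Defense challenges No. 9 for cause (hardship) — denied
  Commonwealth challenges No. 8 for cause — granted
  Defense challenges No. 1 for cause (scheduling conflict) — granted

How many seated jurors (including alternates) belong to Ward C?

Removed: #1, #4, #6, #8, #11, #19, #21, #22, #23.
Seated (10 incl. alternates): #2, #3, #5, #7, #9, #10, #12, #13, #14, #15.
None of those are in Ward C → 0.

0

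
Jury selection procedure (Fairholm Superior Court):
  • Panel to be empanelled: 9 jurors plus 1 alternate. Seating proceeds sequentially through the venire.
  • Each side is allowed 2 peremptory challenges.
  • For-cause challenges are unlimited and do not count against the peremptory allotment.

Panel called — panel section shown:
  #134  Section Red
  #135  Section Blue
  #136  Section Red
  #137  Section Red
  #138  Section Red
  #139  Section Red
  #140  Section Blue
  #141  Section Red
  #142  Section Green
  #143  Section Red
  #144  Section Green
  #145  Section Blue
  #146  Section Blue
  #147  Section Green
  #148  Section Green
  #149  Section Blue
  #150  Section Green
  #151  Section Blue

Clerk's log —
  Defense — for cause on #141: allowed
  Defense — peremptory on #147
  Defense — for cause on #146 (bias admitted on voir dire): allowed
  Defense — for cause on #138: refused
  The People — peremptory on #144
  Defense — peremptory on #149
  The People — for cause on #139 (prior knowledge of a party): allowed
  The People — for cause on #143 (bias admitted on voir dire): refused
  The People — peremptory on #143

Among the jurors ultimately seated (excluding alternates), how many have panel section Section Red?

Removed: #139, #141, #143, #144, #146, #147, #149.
Seated jurors 1–9: #134, #135, #136, #137, #138, #140, #142, #145, #148 (alternates #150 not counted).
Of those, in Section Red: #134, #136, #137, #138 → 4.

4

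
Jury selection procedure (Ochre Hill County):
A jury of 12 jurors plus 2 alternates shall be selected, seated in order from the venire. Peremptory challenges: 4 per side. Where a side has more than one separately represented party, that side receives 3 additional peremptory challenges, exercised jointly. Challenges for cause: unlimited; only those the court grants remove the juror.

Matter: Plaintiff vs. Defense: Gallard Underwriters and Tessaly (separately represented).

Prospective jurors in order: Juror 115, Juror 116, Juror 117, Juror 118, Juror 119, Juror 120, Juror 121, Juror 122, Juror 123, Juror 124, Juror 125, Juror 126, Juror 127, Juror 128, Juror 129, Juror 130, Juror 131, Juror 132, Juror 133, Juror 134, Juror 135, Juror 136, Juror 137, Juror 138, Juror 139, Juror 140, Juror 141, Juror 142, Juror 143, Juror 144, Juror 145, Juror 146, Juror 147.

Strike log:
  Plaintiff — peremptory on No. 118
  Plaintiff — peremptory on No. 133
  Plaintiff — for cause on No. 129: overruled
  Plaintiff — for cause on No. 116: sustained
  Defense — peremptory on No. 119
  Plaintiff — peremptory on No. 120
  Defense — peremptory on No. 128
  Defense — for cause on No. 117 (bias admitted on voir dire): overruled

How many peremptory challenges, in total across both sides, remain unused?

Plaintiff allotment: 4. Defense allotment: 4 base + 3 multi-party = 7.
Plaintiff peremptories used: #118, #133, #120 — 3 (for-cause on #129, #116 don't count).
Defense peremptories used: #119, #128 — 2 (the for-cause on #117 doesn't count).
Remaining: (4 − 3) + (7 − 2) = 6.

6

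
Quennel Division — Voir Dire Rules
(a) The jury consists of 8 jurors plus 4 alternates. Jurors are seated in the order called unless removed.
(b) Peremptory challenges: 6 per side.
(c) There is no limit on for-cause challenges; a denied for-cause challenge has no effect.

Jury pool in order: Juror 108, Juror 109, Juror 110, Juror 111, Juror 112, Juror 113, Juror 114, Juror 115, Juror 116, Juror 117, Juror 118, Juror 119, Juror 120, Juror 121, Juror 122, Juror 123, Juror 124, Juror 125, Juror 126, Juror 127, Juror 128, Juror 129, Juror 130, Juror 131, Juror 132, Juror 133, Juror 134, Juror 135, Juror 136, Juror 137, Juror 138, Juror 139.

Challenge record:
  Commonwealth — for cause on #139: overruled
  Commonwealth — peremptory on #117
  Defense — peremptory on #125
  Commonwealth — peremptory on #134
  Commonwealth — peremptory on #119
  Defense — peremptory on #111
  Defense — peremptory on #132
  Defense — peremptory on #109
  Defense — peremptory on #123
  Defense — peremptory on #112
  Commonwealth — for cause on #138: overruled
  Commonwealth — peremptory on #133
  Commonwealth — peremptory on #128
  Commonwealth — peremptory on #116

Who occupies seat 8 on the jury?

121

Removed: #109, #111, #112, #116, #117, #119, #123, #125, #128, #132, #133, #134. (#138, #139 stay — for-cause denied.)
Filling seats in venire order through position 8: #108, #110, #113, #114, #115, #118, #120, #121.
So seat 8 is #121.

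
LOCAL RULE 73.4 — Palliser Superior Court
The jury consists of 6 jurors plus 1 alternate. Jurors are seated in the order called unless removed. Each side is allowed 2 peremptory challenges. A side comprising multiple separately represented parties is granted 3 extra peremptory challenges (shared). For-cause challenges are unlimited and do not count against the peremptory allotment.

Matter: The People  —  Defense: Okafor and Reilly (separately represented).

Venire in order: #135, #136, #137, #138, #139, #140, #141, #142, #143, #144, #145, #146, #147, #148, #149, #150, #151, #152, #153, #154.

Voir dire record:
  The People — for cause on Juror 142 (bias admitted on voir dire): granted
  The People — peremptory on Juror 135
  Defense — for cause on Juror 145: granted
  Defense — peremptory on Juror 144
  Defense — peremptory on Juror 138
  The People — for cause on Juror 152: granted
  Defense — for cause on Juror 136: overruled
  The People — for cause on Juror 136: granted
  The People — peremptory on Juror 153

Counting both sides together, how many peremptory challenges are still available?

The People allotment: 2. Defense allotment: 2 base + 3 multi-party = 5.
The People peremptories used: #135, #153 — 2 (for-cause on #142, #152, #136 don't count).
Defense peremptories used: #144, #138 — 2 (for-cause on #145, #136 don't count).
Remaining: (2 − 2) + (5 − 2) = 3.

3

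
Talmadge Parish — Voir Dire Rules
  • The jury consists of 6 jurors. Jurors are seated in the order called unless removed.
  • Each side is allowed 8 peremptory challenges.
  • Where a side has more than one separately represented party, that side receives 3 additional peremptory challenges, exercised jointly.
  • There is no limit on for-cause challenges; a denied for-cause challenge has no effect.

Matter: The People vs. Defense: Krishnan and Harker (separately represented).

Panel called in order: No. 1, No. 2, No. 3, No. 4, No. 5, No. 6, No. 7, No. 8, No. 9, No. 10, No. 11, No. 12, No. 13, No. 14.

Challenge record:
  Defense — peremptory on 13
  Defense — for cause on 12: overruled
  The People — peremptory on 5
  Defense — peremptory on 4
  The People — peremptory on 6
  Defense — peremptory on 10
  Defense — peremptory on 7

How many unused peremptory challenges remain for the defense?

7

Defense allotment: 8 base + 3 multi-party = 11.
Defense peremptories used: #13, #4, #10, #7 — 4 (the for-cause on #12 doesn't count).
Remaining: 11 − 4 = 7.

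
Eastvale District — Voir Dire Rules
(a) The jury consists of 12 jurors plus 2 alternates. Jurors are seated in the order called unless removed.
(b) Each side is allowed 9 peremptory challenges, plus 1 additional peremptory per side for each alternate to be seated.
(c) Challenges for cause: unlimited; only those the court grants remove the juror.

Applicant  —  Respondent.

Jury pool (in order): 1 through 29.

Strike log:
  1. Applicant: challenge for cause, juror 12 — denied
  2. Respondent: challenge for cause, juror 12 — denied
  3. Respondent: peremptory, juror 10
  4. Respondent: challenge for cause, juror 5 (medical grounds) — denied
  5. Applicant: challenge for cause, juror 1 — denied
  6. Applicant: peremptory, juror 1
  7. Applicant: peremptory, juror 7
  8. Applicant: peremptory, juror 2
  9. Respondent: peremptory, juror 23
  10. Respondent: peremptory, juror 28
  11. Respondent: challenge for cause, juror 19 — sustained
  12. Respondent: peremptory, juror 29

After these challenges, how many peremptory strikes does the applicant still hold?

8

Applicant allotment: 9 base + 1 × 2 alternates = 11.
Applicant peremptories used: #1, #7, #2 — 3 (for-cause on #12, #1 don't count).
Remaining: 11 − 3 = 8.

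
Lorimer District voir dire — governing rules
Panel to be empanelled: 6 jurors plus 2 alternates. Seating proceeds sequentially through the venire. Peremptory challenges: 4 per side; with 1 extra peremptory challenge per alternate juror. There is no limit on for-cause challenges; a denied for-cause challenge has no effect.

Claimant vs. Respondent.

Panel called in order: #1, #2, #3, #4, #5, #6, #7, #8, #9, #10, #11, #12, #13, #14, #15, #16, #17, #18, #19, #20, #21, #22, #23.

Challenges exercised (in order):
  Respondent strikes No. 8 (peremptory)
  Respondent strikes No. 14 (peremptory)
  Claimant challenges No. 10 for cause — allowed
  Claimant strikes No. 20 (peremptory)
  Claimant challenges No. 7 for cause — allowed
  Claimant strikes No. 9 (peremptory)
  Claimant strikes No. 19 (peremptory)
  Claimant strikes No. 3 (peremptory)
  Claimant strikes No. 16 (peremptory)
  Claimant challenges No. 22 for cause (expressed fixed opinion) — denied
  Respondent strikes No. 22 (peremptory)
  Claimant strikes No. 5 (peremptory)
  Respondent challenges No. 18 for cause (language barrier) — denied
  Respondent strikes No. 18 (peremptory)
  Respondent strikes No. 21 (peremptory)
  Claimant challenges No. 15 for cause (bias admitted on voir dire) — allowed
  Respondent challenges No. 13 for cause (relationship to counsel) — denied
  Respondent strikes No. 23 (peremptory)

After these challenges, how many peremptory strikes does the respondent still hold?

Respondent allotment: 4 base + 1 × 2 alternates = 6.
Respondent peremptories used: #8, #14, #22, #18, #21, #23 — 6 (for-cause on #18, #13 don't count).
Remaining: 6 − 6 = 0.

0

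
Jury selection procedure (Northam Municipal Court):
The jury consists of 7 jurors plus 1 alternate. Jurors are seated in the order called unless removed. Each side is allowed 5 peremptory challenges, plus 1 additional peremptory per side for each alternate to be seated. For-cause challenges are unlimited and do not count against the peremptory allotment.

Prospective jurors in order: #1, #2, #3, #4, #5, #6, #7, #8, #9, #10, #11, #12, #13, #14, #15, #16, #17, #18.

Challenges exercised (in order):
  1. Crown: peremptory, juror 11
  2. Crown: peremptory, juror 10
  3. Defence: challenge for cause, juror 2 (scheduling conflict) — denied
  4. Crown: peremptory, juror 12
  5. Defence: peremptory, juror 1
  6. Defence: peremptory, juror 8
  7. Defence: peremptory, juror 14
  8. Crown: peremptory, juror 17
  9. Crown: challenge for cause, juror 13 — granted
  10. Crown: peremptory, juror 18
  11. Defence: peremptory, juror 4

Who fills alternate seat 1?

Removed: #1, #4, #8, #10, #11, #12, #13, #14, #17, #18. (#2 stays — for-cause denied.)
Seating in order: seats 1–7 → #2, #3, #5, #6, #7, #9, #15; alternates → #16.
So alternate 1 is #16.

16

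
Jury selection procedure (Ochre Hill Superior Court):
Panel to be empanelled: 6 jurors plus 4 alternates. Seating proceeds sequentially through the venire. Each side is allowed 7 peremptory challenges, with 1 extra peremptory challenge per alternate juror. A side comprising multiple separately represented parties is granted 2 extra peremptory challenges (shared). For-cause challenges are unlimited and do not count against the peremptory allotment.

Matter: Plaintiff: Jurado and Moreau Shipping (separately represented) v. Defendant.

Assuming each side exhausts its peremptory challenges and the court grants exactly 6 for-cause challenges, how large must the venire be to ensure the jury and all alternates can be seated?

40

Seats to fill: 6 + 4 alternates = 10.
Peremptories — Plaintiff: 7 + 1×4 + 2 = 13; Defendant: 7 + 1×4 = 11; total 24.
For-cause removals: 6.
Minimum venire: 10 + 24 + 6 = 40.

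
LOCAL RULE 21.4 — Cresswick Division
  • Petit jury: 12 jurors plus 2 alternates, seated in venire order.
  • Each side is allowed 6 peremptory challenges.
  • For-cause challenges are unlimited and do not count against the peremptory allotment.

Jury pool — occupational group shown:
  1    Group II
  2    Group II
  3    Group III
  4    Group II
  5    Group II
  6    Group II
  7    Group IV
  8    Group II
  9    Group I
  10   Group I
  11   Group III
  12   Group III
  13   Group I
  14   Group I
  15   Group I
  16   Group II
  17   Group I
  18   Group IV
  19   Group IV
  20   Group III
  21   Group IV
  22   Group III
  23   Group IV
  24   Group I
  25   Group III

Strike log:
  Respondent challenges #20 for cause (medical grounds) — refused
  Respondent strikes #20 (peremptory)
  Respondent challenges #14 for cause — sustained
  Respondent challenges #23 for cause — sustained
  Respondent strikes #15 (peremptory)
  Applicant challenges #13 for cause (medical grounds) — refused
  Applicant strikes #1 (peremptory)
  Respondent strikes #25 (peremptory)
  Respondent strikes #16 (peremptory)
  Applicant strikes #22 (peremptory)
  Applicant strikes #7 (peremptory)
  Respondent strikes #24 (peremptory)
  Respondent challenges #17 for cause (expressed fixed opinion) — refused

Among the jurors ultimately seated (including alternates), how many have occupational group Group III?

3

Removed: #1, #7, #14, #15, #16, #20, #22, #23, #24, #25.
Seated (14 incl. alternates): #2, #3, #4, #5, #6, #8, #9, #10, #11, #12, #13, #17, #18, #19.
Of those, in Group III: #3, #11, #12 → 3.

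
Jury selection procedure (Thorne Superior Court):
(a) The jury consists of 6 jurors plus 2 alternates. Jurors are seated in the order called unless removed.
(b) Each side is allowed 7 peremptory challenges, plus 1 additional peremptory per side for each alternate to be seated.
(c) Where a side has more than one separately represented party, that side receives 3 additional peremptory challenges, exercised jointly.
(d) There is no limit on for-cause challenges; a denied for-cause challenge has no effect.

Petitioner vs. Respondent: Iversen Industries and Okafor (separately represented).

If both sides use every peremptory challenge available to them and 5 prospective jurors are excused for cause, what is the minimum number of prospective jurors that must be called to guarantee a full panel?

34

Seats to fill: 6 + 2 alternates = 8.
Peremptories — Petitioner: 7 + 1×2 = 9; Respondent: 7 + 1×2 + 3 = 12; total 21.
For-cause removals: 5.
Minimum venire: 8 + 21 + 5 = 34.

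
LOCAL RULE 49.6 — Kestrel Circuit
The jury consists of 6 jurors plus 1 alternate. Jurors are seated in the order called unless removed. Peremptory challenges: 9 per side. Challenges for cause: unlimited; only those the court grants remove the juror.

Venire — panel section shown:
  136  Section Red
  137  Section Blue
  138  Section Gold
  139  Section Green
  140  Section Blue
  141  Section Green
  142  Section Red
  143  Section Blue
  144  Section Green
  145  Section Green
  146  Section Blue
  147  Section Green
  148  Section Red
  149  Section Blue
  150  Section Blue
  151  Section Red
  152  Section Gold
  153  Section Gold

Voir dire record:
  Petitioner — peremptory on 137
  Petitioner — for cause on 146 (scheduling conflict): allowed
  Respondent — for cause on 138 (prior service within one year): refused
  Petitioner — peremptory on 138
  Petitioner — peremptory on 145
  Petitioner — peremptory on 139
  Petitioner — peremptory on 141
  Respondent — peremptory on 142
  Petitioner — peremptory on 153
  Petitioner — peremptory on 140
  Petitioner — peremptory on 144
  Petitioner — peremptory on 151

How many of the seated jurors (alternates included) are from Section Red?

Removed: #137, #138, #139, #140, #141, #142, #144, #145, #146, #151, #153.
Seated (7 incl. alternates): #136, #143, #147, #148, #149, #150, #152.
Of those, in Section Red: #136, #148 → 2.

2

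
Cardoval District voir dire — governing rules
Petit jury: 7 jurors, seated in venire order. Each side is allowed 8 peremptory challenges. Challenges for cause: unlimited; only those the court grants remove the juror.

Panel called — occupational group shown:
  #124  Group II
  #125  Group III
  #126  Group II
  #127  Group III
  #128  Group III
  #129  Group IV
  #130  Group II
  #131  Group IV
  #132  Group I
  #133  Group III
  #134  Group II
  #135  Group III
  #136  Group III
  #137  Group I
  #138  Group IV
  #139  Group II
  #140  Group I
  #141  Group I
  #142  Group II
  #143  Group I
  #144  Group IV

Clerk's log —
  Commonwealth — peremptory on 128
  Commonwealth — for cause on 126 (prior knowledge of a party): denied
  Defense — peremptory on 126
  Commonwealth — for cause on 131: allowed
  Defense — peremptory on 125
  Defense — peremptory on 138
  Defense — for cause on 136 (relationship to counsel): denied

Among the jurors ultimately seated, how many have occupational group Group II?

3

Removed: #125, #126, #128, #131, #138.
Seated jurors 1–7: #124, #127, #129, #130, #132, #133, #134.
Of those, in Group II: #124, #130, #134 → 3.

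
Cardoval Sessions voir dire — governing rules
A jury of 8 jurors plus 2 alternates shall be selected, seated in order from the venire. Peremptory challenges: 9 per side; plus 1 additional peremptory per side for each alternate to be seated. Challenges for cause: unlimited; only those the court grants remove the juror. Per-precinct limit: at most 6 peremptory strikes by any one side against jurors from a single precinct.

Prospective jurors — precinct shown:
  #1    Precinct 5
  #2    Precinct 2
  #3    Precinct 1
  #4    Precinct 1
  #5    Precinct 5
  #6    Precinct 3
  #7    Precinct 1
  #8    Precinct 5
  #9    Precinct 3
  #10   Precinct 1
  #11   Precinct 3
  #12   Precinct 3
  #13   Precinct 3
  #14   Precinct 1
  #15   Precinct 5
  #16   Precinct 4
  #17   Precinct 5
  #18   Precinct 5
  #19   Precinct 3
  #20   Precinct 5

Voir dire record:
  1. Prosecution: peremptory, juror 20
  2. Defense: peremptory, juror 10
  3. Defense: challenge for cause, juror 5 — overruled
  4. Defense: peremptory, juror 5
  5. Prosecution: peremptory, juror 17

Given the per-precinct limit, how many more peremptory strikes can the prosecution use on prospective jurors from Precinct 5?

Prosecution peremptories so far: #20, #17 — 2 of 11 used, 9 left overall.
Against Precinct 5: #20, #17 — 2 used; per-precinct cap 6 leaves 4.
Binding limit: min(9, 4) = 4.

4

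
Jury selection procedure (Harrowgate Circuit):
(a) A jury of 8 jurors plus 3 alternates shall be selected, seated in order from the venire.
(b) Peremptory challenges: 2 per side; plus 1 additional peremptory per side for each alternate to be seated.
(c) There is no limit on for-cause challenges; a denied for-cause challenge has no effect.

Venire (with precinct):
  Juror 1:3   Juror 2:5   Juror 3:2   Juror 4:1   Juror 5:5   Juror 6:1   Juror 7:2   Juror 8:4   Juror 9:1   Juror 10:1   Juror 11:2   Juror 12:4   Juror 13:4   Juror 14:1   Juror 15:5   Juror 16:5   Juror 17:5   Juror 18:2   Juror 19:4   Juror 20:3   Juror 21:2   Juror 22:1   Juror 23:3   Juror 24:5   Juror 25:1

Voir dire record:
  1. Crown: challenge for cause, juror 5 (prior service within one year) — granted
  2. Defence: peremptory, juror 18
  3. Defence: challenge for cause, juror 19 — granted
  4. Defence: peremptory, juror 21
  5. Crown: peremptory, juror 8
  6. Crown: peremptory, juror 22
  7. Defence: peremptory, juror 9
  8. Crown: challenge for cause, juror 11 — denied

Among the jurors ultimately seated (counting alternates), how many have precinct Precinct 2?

3

Removed: #5, #8, #9, #18, #19, #21, #22.
Seated (11 incl. alternates): #1, #2, #3, #4, #6, #7, #10, #11, #12, #13, #14.
Of those, in Precinct 2: #3, #7, #11 → 3.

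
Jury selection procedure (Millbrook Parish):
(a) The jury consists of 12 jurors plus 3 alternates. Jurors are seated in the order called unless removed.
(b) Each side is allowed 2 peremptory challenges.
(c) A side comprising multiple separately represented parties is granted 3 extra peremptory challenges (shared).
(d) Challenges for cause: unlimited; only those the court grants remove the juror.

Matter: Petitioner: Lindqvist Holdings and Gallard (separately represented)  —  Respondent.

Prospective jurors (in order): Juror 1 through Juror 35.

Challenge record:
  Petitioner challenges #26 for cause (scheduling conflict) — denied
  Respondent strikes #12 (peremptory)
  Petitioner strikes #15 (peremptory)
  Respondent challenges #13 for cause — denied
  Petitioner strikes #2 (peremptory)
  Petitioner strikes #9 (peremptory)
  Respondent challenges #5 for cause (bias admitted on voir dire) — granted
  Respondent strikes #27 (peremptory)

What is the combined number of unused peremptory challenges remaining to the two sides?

Petitioner allotment: 2 base + 3 multi-party = 5. Respondent allotment: 2.
Petitioner peremptories used: #15, #2, #9 — 3 (the for-cause on #26 doesn't count).
Respondent peremptories used: #12, #27 — 2 (for-cause on #13, #5 don't count).
Remaining: (5 − 3) + (2 − 2) = 2.

2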